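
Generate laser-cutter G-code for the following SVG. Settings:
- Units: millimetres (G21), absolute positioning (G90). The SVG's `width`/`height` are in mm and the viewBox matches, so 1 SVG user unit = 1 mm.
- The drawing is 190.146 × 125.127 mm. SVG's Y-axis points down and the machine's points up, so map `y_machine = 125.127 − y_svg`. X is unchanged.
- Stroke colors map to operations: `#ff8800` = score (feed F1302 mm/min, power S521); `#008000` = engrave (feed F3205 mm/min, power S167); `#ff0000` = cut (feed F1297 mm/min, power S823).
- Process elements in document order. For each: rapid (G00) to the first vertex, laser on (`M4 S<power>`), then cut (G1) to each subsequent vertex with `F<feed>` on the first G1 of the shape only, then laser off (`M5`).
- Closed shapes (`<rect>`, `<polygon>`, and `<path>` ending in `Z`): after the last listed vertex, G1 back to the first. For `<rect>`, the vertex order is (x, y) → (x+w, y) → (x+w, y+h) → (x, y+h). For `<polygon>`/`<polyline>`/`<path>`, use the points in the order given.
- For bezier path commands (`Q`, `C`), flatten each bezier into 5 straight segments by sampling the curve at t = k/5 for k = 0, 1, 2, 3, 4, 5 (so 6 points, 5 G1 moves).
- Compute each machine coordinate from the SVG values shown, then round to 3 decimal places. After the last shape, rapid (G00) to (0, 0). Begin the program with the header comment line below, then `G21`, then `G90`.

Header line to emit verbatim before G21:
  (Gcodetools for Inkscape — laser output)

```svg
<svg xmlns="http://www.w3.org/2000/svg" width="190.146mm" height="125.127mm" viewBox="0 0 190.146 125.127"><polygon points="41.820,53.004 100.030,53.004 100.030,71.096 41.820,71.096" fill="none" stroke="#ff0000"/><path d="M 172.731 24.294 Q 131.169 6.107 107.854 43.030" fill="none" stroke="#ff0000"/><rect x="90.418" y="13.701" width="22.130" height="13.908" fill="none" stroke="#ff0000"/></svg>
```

1 u = 1 mm; y_m = 125.127 − y.

[1] `<polygon>` rectangle, #ff0000→cut S823 F1297: (41.820,72.123) → (100.030,72.123) → (100.030,54.031) → (41.820,54.031) → (41.820,72.123) (closed)

[2] `<path>` quadratic bezier, #ff0000→cut S823 F1297: (172.731,100.833) → (156.836,105.903) → (142.401,106.565) → (129.426,102.818) → (117.910,94.662) → (107.854,82.097)

[3] `<rect>` rectangle, #ff0000→cut S823 F1297: (90.418,111.426) → (112.548,111.426) → (112.548,97.518) → (90.418,97.518) → (90.418,111.426) (closed)

(Gcodetools for Inkscape — laser output)
G21
G90
G00 X41.820 Y72.123
M4 S823
G1 X100.030 Y72.123 F1297
G1 X100.030 Y54.031
G1 X41.820 Y54.031
G1 X41.820 Y72.123
M5
G00 X172.731 Y100.833
M4 S823
G1 X156.836 Y105.903 F1297
G1 X142.401 Y106.565
G1 X129.426 Y102.818
G1 X117.910 Y94.662
G1 X107.854 Y82.097
M5
G00 X90.418 Y111.426
M4 S823
G1 X112.548 Y111.426 F1297
G1 X112.548 Y97.518
G1 X90.418 Y97.518
G1 X90.418 Y111.426
M5
G00 X0.000 Y0.000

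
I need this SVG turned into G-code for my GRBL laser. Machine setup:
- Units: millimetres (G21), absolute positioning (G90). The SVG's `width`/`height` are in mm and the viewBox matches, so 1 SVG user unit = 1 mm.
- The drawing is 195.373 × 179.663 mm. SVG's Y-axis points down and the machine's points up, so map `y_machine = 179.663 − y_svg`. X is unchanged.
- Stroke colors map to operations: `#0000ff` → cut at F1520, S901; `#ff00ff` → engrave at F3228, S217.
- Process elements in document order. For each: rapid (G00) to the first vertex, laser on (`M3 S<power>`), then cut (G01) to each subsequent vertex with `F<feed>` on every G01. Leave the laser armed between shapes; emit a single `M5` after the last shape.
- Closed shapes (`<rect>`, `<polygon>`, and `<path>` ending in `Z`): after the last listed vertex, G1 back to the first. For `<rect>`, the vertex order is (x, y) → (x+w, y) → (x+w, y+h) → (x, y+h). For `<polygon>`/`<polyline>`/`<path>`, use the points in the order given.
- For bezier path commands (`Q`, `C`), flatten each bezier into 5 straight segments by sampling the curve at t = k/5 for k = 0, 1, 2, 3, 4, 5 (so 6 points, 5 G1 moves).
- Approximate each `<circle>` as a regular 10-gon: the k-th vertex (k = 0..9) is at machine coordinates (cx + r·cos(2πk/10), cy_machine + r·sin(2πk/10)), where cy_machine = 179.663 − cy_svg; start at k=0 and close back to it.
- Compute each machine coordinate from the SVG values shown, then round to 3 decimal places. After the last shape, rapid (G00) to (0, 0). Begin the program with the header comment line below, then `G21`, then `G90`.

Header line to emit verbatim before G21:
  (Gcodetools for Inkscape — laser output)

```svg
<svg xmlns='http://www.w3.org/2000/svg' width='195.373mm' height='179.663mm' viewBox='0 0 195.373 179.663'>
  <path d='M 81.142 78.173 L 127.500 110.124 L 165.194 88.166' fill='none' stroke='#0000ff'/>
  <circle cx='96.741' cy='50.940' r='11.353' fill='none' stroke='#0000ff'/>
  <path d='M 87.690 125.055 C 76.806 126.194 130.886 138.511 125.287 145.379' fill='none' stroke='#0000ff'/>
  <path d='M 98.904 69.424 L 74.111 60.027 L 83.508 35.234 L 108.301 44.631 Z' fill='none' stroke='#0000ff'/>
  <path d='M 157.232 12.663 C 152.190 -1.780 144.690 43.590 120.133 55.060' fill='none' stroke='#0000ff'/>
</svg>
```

Since the viewBox matches the mm dimensions, user units are millimetres directly. The only transform is the Y-flip y_m = 179.663 − y_svg.

Shape 1 is a open polyline drawn with `<path>`. Its stroke #0000ff means cut at S901, F1520. After flipping Y the toolpath is (81.142,101.490) → (127.500,69.539) → (165.194,91.497).

Shape 2 is a circle drawn with `<circle>`. Its stroke #0000ff means cut at S901, F1520. After flipping Y the toolpath is (108.094,128.723) → (105.926,135.396) → (100.249,139.520) → (93.233,139.520) → (87.556,135.396) → (85.388,128.723) → (87.556,122.050) → (93.233,117.926) → (100.249,117.926) → (105.926,122.050) → (108.094,128.723), returning to the start.

Shape 3 is a cubic bezier drawn with `<path>`. Its stroke #0000ff means cut at S901, F1520. After flipping Y the toolpath is (87.690,54.608) → (87.958,52.716) → (97.835,48.940) → (111.337,44.077) → (122.482,38.926) → (125.287,34.284).

Shape 4 is a regular polygon drawn with `<path>`. Its stroke #0000ff means cut at S901, F1520. After flipping Y the toolpath is (98.904,110.239) → (74.111,119.636) → (83.508,144.429) → (108.301,135.032) → (98.904,110.239), returning to the start.

Shape 5 is a cubic bezier drawn with `<path>`. Its stroke #0000ff means cut at S901, F1520. After flipping Y the toolpath is (157.232,167.000) → (153.795,169.238) → (149.067,161.619) → (142.348,148.641) → (132.937,134.803) → (120.133,124.603).

(Gcodetools for Inkscape — laser output)
G21
G90
G00 X81.142 Y101.490
M3 S901
G01 X127.500 Y69.539 F1520
G01 X165.194 Y91.497 F1520
G00 X108.094 Y128.723
M3 S901
G01 X105.926 Y135.396 F1520
G01 X100.249 Y139.520 F1520
G01 X93.233 Y139.520 F1520
G01 X87.556 Y135.396 F1520
G01 X85.388 Y128.723 F1520
G01 X87.556 Y122.050 F1520
G01 X93.233 Y117.926 F1520
G01 X100.249 Y117.926 F1520
G01 X105.926 Y122.050 F1520
G01 X108.094 Y128.723 F1520
G00 X87.690 Y54.608
M3 S901
G01 X87.958 Y52.716 F1520
G01 X97.835 Y48.940 F1520
G01 X111.337 Y44.077 F1520
G01 X122.482 Y38.926 F1520
G01 X125.287 Y34.284 F1520
G00 X98.904 Y110.239
M3 S901
G01 X74.111 Y119.636 F1520
G01 X83.508 Y144.429 F1520
G01 X108.301 Y135.032 F1520
G01 X98.904 Y110.239 F1520
G00 X157.232 Y167.000
M3 S901
G01 X153.795 Y169.238 F1520
G01 X149.067 Y161.619 F1520
G01 X142.348 Y148.641 F1520
G01 X132.937 Y134.803 F1520
G01 X120.133 Y124.603 F1520
M5
G00 X0.000 Y0.000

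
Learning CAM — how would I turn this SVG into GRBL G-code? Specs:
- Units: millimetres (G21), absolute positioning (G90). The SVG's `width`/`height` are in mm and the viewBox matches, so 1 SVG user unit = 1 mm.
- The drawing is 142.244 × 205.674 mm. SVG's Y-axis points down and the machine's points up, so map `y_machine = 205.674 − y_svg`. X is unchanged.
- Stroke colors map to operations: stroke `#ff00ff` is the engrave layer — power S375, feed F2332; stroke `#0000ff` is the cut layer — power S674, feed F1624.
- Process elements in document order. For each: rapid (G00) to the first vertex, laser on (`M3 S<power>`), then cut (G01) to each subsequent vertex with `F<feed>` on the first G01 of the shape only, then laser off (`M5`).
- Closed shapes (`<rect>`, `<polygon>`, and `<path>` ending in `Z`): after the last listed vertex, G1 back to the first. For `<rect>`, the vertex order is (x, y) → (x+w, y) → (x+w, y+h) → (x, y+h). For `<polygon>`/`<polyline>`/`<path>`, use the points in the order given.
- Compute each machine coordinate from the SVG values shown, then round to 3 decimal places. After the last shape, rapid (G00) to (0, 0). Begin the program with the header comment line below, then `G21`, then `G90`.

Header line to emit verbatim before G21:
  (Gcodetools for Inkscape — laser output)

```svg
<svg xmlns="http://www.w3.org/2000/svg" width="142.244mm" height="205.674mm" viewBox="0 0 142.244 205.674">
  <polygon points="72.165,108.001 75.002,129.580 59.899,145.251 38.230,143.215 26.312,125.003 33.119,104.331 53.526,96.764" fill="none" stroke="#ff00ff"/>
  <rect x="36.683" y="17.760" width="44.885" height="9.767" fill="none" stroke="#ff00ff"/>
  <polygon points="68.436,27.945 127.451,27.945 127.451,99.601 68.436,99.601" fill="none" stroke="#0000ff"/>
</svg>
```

(Gcodetools for Inkscape — laser output)
G21
G90
G00 X72.165 Y97.673
M3 S375
G01 X75.002 Y76.094 F2332
G01 X59.899 Y60.423
G01 X38.230 Y62.459
G01 X26.312 Y80.671
G01 X33.119 Y101.343
G01 X53.526 Y108.910
G01 X72.165 Y97.673
M5
G00 X36.683 Y187.914
M3 S375
G01 X81.568 Y187.914 F2332
G01 X81.568 Y178.147
G01 X36.683 Y178.147
G01 X36.683 Y187.914
M5
G00 X68.436 Y177.729
M3 S674
G01 X127.451 Y177.729 F1624
G01 X127.451 Y106.073
G01 X68.436 Y106.073
G01 X68.436 Y177.729
M5
G00 X0.000 Y0.000

viewBox `0 0 142.244 205.674` with mm width/height → 1 unit = 1 mm. Flip: y_m = 205.674 − y_svg.

**Shape 1** — `<polygon>` regular polygon, stroke `#ff00ff` → engrave (S375, F2332). Machine vertices: (72.165,97.673) → (75.002,76.094) → (59.899,60.423) → (38.230,62.459) → (26.312,80.671) → (33.119,101.343) → (53.526,108.910) → (72.165,97.673). Closed: final G1 returns to the first vertex.

**Shape 2** — `<rect>` rectangle, stroke `#ff00ff` → engrave (S375, F2332). Machine vertices: (36.683,187.914) → (81.568,187.914) → (81.568,178.147) → (36.683,178.147) → (36.683,187.914). Closed: final G1 returns to the first vertex.

**Shape 3** — `<polygon>` rectangle, stroke `#0000ff` → cut (S674, F1624). Machine vertices: (68.436,177.729) → (127.451,177.729) → (127.451,106.073) → (68.436,106.073) → (68.436,177.729). Closed: final G1 returns to the first vertex.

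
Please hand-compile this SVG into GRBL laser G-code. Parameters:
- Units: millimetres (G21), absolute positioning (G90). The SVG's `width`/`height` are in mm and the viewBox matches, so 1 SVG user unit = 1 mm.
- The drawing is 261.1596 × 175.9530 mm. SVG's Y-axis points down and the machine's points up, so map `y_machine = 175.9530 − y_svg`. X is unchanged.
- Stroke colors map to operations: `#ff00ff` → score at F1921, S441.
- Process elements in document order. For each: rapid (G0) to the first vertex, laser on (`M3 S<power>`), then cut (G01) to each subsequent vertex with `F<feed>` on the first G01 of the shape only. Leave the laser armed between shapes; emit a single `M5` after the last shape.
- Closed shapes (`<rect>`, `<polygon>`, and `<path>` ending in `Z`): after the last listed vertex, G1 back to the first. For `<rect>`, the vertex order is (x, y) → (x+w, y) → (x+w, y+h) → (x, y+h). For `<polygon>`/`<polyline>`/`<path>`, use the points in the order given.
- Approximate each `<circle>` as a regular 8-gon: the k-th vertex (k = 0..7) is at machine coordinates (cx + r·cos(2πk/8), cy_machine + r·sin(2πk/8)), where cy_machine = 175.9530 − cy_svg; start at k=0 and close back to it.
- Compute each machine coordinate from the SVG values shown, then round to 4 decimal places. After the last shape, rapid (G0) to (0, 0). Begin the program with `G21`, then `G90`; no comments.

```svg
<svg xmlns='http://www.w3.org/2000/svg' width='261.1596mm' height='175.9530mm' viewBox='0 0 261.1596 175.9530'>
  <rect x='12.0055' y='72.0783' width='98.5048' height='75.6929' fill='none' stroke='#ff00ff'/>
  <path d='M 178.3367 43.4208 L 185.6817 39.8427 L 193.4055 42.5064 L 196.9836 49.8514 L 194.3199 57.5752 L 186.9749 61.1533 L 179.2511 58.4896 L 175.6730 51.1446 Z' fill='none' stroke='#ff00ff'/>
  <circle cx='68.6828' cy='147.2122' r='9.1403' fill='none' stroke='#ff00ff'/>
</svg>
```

G21
G90
G0 X12.0055 Y103.8747
M3 S441
G01 X110.5103 Y103.8747 F1921
G01 X110.5103 Y28.1818
G01 X12.0055 Y28.1818
G01 X12.0055 Y103.8747
G0 X178.3367 Y132.5322
M3 S441
G01 X185.6817 Y136.1103 F1921
G01 X193.4055 Y133.4466
G01 X196.9836 Y126.1016
G01 X194.3199 Y118.3778
G01 X186.9749 Y114.7997
G01 X179.2511 Y117.4634
G01 X175.6730 Y124.8084
G01 X178.3367 Y132.5322
G0 X77.8231 Y28.7408
M3 S441
G01 X75.1460 Y35.2040 F1921
G01 X68.6828 Y37.8811
G01 X62.2196 Y35.2040
G01 X59.5425 Y28.7408
G01 X62.2196 Y22.2776
G01 X68.6828 Y19.6005
G01 X75.1460 Y22.2776
G01 X77.8231 Y28.7408
M5
G0 X0.0000 Y0.0000

1 u = 1 mm; y_m = 175.9530 − y.

[1] `<rect>` rectangle, #ff00ff→score S441 F1921: (12.0055,103.8747) → (110.5103,103.8747) → (110.5103,28.1818) → (12.0055,28.1818) → (12.0055,103.8747) (closed)

[2] `<path>` regular polygon, #ff00ff→score S441 F1921: (178.3367,132.5322) → (185.6817,136.1103) → (193.4055,133.4466) → (196.9836,126.1016) → (194.3199,118.3778) → (186.9749,114.7997) → (179.2511,117.4634) → (175.6730,124.8084) → (178.3367,132.5322) (closed)

[3] `<circle>` circle, #ff00ff→score S441 F1921: (77.8231,28.7408) → (75.1460,35.2040) → (68.6828,37.8811) → (62.2196,35.2040) → (59.5425,28.7408) → (62.2196,22.2776) → (68.6828,19.6005) → (75.1460,22.2776) → (77.8231,28.7408) (closed)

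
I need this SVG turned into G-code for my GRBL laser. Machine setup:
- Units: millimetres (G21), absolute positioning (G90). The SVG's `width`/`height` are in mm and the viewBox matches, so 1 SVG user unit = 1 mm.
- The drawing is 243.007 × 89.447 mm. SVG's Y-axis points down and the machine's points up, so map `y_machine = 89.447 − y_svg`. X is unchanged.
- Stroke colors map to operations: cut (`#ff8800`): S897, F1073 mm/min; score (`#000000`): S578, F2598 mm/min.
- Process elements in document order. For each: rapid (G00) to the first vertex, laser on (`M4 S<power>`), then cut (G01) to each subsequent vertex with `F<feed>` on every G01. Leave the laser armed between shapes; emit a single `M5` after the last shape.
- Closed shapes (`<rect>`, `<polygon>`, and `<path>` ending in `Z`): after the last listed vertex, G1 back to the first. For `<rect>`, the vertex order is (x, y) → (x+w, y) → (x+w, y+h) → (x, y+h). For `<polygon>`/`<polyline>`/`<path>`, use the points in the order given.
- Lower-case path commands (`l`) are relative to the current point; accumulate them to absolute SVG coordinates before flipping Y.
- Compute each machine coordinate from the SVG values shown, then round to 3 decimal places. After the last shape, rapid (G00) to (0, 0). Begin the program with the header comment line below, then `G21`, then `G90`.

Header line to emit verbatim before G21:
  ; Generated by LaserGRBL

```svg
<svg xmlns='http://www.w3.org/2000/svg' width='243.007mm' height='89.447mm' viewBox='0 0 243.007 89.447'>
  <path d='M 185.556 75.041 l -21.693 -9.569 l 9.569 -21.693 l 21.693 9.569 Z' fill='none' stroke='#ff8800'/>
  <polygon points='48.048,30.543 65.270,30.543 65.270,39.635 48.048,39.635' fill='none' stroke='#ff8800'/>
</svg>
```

; Generated by LaserGRBL
G21
G90
G00 X185.556 Y14.406
M4 S897
G01 X163.863 Y23.975 F1073
G01 X173.432 Y45.668 F1073
G01 X195.125 Y36.099 F1073
G01 X185.556 Y14.406 F1073
G00 X48.048 Y58.904
M4 S897
G01 X65.270 Y58.904 F1073
G01 X65.270 Y49.812 F1073
G01 X48.048 Y49.812 F1073
G01 X48.048 Y58.904 F1073
M5
G00 X0.000 Y0.000

Since the viewBox matches the mm dimensions, user units are millimetres directly. The only transform is the Y-flip y_m = 89.447 − y_svg.

Shape 1 is a regular polygon drawn with `<path>`. Its stroke #ff8800 means cut at S897, F1073. After flipping Y the toolpath is (185.556,14.406) → (163.863,23.975) → (173.432,45.668) → (195.125,36.099) → (185.556,14.406), returning to the start.

Shape 2 is a rectangle drawn with `<polygon>`. Its stroke #ff8800 means cut at S897, F1073. After flipping Y the toolpath is (48.048,58.904) → (65.270,58.904) → (65.270,49.812) → (48.048,49.812) → (48.048,58.904), returning to the start.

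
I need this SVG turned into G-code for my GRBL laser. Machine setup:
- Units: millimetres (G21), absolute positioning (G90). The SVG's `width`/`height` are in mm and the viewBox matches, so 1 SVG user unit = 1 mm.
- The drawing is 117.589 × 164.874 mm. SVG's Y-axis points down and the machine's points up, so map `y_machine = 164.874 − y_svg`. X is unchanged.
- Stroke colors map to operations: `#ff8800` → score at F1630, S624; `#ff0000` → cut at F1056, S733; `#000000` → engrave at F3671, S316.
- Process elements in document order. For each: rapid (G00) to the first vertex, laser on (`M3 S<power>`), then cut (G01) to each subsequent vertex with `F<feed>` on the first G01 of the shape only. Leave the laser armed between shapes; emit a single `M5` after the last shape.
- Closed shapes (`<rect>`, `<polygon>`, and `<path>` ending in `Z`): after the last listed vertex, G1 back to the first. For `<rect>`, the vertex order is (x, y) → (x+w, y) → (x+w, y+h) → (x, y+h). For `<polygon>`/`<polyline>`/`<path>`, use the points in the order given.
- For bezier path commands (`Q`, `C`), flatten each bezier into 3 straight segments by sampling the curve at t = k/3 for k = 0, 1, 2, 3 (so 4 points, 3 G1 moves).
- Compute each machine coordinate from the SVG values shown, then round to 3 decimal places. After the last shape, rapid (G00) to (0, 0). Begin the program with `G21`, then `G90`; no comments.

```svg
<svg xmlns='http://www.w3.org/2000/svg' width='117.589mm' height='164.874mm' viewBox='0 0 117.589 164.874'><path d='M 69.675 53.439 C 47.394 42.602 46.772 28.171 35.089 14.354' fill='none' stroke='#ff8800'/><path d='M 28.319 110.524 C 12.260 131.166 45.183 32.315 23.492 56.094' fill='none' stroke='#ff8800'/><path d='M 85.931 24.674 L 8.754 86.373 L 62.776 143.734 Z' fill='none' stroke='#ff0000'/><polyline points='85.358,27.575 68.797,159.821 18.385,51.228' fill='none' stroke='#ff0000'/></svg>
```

G21
G90
G00 X69.675 Y111.435
M3 S624
G01 X53.402 Y123.314 F1630
G01 X44.297 Y136.654
G01 X35.089 Y150.520
G00 X28.319 Y54.350
M3 S624
G01 X24.750 Y64.571 F1630
G01 X30.815 Y100.650
G01 X23.492 Y108.780
G00 X85.931 Y140.200
M3 S733
G01 X8.754 Y78.501 F1056
G01 X62.776 Y21.140
G01 X85.931 Y140.200
G00 X85.358 Y137.299
M3 S733
G01 X68.797 Y5.053 F1056
G01 X18.385 Y113.646
M5
G00 X0.000 Y0.000

viewBox `0 0 117.589 164.874` with mm width/height → 1 unit = 1 mm. Flip: y_m = 164.874 − y_svg.

**Shape 1** — `<path>` cubic bezier, stroke `#ff8800` → score (S624, F1630). Control points (SVG): P0=(69.675,53.439), P1=(47.394,42.602), P2=(46.772,28.171), P3=(35.089,14.354); sampled at t=k/3. Machine vertices: (69.675,111.435) → (53.402,123.314) → (44.297,136.654) → (35.089,150.520). Open path.

**Shape 2** — `<path>` cubic bezier, stroke `#ff8800` → score (S624, F1630). Control points (SVG): P0=(28.319,110.524), P1=(12.260,131.166), P2=(45.183,32.315), P3=(23.492,56.094); sampled at t=k/3. Machine vertices: (28.319,54.350) → (24.750,64.571) → (30.815,100.650) → (23.492,108.780). Open path.

**Shape 3** — `<path>` closed polygon, stroke `#ff0000` → cut (S733, F1056). Machine vertices: (85.931,140.200) → (8.754,78.501) → (62.776,21.140) → (85.931,140.200). Closed: final G1 returns to the first vertex.

**Shape 4** — `<polyline>` open polyline, stroke `#ff0000` → cut (S733, F1056). Machine vertices: (85.358,137.299) → (68.797,5.053) → (18.385,113.646). Open path.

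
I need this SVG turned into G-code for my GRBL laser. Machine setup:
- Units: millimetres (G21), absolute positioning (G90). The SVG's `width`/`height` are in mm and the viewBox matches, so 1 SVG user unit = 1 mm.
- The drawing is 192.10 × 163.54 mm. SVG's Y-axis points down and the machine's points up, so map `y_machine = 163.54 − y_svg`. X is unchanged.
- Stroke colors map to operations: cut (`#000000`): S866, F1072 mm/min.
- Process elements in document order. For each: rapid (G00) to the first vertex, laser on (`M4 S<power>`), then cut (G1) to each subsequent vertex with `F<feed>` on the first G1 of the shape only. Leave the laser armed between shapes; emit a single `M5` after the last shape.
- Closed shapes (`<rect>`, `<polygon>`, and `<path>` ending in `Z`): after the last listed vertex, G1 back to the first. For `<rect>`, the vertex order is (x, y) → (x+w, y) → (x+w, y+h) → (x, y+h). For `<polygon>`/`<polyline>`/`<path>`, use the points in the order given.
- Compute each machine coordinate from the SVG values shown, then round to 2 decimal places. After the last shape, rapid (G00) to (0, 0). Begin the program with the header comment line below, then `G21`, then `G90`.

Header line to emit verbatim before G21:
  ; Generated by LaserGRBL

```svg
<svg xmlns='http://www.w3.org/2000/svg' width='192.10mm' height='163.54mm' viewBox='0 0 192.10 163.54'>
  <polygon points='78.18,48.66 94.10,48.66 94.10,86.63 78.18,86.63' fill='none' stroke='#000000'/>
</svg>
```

; Generated by LaserGRBL
G21
G90
G00 X78.18 Y114.88
M4 S866
G1 X94.10 Y114.88 F1072
G1 X94.10 Y76.91
G1 X78.18 Y76.91
G1 X78.18 Y114.88
M5
G00 X0.00 Y0.00

1 u = 1 mm; y_m = 163.54 − y.

[1] `<polygon>` rectangle, #000000→cut S866 F1072: (78.18,114.88) → (94.10,114.88) → (94.10,76.91) → (78.18,76.91) → (78.18,114.88) (closed)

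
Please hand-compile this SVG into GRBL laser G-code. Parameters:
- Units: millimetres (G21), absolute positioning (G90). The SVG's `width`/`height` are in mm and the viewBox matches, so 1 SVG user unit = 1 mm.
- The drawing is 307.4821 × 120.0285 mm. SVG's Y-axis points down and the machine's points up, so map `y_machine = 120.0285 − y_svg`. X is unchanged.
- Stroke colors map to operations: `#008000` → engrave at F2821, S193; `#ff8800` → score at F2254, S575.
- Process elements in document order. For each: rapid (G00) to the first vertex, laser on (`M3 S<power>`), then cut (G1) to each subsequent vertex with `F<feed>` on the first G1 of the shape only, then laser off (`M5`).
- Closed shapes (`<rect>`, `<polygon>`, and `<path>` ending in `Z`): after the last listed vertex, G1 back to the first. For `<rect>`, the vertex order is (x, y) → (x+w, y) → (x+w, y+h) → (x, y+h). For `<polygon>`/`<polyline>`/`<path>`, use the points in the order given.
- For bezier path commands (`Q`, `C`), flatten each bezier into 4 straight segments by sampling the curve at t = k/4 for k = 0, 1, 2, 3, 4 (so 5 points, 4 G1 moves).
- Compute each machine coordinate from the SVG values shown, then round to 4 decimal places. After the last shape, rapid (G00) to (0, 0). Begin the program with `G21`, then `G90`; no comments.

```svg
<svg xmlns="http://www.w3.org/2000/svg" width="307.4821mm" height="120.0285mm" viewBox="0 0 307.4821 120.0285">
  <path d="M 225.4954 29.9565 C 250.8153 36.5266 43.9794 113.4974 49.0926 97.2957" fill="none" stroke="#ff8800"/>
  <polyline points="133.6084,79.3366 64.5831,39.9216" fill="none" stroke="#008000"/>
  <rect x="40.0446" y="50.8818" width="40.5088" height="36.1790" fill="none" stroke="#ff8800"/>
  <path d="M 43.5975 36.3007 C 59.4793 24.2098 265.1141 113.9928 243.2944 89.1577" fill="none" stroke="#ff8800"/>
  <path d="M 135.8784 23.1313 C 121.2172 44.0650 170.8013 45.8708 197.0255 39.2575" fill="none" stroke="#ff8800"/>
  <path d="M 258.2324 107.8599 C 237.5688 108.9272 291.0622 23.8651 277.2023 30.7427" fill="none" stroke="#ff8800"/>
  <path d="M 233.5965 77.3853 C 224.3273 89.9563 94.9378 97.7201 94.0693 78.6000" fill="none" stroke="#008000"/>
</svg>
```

1 u = 1 mm; y_m = 120.0285 − y.

[1] `<path>` cubic bezier, #ff8800→score S575 F2254: (225.4954,90.0720) → (207.8953,74.5001) → (144.8715,47.8630) → (78.0590,25.4955) → (49.0926,22.7328)

[2] `<polyline>` line segment, #008000→engrave S193 F2821: (133.6084,40.6919) → (64.5831,80.1069)

[3] `<rect>` rectangle, #ff8800→score S575 F2254: (40.0446,69.1467) → (80.5534,69.1467) → (80.5534,32.9677) → (40.0446,32.9677) → (40.0446,69.1467) (closed)

[4] `<path>` cubic bezier, #ff8800→score S575 F2254: (43.5975,83.7278) → (84.5687,77.0773) → (157.5840,52.5202) → (223.5303,30.3527) → (243.2944,30.8708)

[5] `<path>` cubic bezier, #ff8800→score S575 F2254: (135.8784,96.8972) → (135.5597,84.6161) → (151.1199,78.5040) → (174.3462,77.5569) → (197.0255,80.7710)

[6] `<path>` cubic bezier, #ff8800→score S575 F2254: (258.2324,12.1686) → (254.4280,24.7351) → (265.1660,52.9061) → (277.1796,79.9876) → (277.2023,89.2858)

[7] `<path>` cubic bezier, #008000→engrave S193 F2821: (233.5965,42.6432) → (208.0071,34.4612) → (160.6826,30.1517) → (114.9333,31.7842) → (94.0693,41.4285)

G21
G90
G00 X225.4954 Y90.0720
M3 S575
G1 X207.8953 Y74.5001 F2254
G1 X144.8715 Y47.8630
G1 X78.0590 Y25.4955
G1 X49.0926 Y22.7328
M5
G00 X133.6084 Y40.6919
M3 S193
G1 X64.5831 Y80.1069 F2821
M5
G00 X40.0446 Y69.1467
M3 S575
G1 X80.5534 Y69.1467 F2254
G1 X80.5534 Y32.9677
G1 X40.0446 Y32.9677
G1 X40.0446 Y69.1467
M5
G00 X43.5975 Y83.7278
M3 S575
G1 X84.5687 Y77.0773 F2254
G1 X157.5840 Y52.5202
G1 X223.5303 Y30.3527
G1 X243.2944 Y30.8708
M5
G00 X135.8784 Y96.8972
M3 S575
G1 X135.5597 Y84.6161 F2254
G1 X151.1199 Y78.5040
G1 X174.3462 Y77.5569
G1 X197.0255 Y80.7710
M5
G00 X258.2324 Y12.1686
M3 S575
G1 X254.4280 Y24.7351 F2254
G1 X265.1660 Y52.9061
G1 X277.1796 Y79.9876
G1 X277.2023 Y89.2858
M5
G00 X233.5965 Y42.6432
M3 S193
G1 X208.0071 Y34.4612 F2821
G1 X160.6826 Y30.1517
G1 X114.9333 Y31.7842
G1 X94.0693 Y41.4285
M5
G00 X0.0000 Y0.0000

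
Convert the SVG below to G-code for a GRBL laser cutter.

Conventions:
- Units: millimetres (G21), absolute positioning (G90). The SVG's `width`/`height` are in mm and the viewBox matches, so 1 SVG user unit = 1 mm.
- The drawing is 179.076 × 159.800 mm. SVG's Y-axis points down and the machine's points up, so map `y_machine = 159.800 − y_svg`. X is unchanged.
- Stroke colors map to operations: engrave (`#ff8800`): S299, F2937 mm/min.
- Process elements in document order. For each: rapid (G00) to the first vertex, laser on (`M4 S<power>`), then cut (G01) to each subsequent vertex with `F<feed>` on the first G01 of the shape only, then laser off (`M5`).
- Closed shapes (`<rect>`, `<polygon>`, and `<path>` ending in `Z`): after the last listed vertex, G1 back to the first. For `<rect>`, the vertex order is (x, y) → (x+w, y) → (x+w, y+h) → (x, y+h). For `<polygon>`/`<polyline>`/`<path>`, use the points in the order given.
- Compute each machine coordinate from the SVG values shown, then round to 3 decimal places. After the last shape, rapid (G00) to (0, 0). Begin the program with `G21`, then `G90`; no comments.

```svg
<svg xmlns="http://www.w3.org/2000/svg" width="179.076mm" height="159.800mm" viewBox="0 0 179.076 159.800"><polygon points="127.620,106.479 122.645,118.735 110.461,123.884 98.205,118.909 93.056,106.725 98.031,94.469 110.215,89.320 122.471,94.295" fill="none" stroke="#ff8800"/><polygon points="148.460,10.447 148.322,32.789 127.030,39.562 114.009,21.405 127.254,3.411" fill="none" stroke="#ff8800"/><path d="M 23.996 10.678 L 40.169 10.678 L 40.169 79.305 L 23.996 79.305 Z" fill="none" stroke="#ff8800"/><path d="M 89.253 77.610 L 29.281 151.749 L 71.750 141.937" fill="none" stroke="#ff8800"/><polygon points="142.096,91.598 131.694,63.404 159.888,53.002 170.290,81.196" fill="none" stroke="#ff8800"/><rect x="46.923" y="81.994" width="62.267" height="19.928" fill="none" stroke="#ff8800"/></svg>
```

G21
G90
G00 X127.620 Y53.321
M4 S299
G01 X122.645 Y41.065 F2937
G01 X110.461 Y35.916
G01 X98.205 Y40.891
G01 X93.056 Y53.075
G01 X98.031 Y65.331
G01 X110.215 Y70.480
G01 X122.471 Y65.505
G01 X127.620 Y53.321
M5
G00 X148.460 Y149.353
M4 S299
G01 X148.322 Y127.011 F2937
G01 X127.030 Y120.238
G01 X114.009 Y138.395
G01 X127.254 Y156.389
G01 X148.460 Y149.353
M5
G00 X23.996 Y149.122
M4 S299
G01 X40.169 Y149.122 F2937
G01 X40.169 Y80.495
G01 X23.996 Y80.495
G01 X23.996 Y149.122
M5
G00 X89.253 Y82.190
M4 S299
G01 X29.281 Y8.051 F2937
G01 X71.750 Y17.863
M5
G00 X142.096 Y68.202
M4 S299
G01 X131.694 Y96.396 F2937
G01 X159.888 Y106.798
G01 X170.290 Y78.604
G01 X142.096 Y68.202
M5
G00 X46.923 Y77.806
M4 S299
G01 X109.190 Y77.806 F2937
G01 X109.190 Y57.878
G01 X46.923 Y57.878
G01 X46.923 Y77.806
M5
G00 X0.000 Y0.000

1 u = 1 mm; y_m = 159.800 − y.

[1] `<polygon>` regular polygon, #ff8800→engrave S299 F2937: (127.620,53.321) → (122.645,41.065) → (110.461,35.916) → (98.205,40.891) → (93.056,53.075) → (98.031,65.331) → (110.215,70.480) → (122.471,65.505) → (127.620,53.321) (closed)

[2] `<polygon>` regular polygon, #ff8800→engrave S299 F2937: (148.460,149.353) → (148.322,127.011) → (127.030,120.238) → (114.009,138.395) → (127.254,156.389) → (148.460,149.353) (closed)

[3] `<path>` rectangle, #ff8800→engrave S299 F2937: (23.996,149.122) → (40.169,149.122) → (40.169,80.495) → (23.996,80.495) → (23.996,149.122) (closed)

[4] `<path>` open polyline, #ff8800→engrave S299 F2937: (89.253,82.190) → (29.281,8.051) → (71.750,17.863)

[5] `<polygon>` regular polygon, #ff8800→engrave S299 F2937: (142.096,68.202) → (131.694,96.396) → (159.888,106.798) → (170.290,78.604) → (142.096,68.202) (closed)

[6] `<rect>` rectangle, #ff8800→engrave S299 F2937: (46.923,77.806) → (109.190,77.806) → (109.190,57.878) → (46.923,57.878) → (46.923,77.806) (closed)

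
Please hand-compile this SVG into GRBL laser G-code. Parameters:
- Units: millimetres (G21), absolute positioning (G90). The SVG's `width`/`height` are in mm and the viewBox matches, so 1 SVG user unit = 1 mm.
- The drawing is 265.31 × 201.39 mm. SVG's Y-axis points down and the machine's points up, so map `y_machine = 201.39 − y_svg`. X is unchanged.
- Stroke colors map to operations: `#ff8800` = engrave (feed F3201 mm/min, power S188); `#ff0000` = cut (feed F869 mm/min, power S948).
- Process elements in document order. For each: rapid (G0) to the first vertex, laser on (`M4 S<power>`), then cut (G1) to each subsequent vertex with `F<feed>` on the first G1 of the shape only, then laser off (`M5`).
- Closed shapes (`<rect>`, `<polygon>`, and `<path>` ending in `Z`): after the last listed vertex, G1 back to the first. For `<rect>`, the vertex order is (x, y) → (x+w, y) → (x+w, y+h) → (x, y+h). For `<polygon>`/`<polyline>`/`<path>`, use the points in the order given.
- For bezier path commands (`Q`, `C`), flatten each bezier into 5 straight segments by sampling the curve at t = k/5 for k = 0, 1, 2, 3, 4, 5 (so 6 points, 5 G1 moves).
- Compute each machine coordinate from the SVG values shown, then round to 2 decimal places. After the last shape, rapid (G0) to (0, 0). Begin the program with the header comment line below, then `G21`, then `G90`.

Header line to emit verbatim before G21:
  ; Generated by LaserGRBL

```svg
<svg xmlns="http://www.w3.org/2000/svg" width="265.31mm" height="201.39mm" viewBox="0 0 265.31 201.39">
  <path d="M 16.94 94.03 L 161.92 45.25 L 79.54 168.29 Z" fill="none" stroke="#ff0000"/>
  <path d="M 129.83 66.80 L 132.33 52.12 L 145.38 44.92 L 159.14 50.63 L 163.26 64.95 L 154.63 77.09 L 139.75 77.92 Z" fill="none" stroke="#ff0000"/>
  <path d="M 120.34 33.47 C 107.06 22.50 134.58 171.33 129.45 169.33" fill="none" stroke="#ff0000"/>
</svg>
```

viewBox `0 0 265.31 201.39` with mm width/height → 1 unit = 1 mm. Flip: y_m = 201.39 − y_svg.

**Shape 1** — `<path>` closed polygon, stroke `#ff0000` → cut (S948, F869). Machine vertices: (16.94,107.36) → (161.92,156.14) → (79.54,33.10) → (16.94,107.36). Closed: final G1 returns to the first vertex.

**Shape 2** — `<path>` regular polygon, stroke `#ff0000` → cut (S948, F869). Machine vertices: (129.83,134.59) → (132.33,149.27) → (145.38,156.47) → (159.14,150.76) → (163.26,136.44) → (154.63,124.30) → (139.75,123.47) → (129.83,134.59). Closed: final G1 returns to the first vertex.

**Shape 3** — `<path>` cubic bezier, stroke `#ff0000` → cut (S948, F869). Control points (SVG): P0=(120.34,33.47), P1=(107.06,22.50), P2=(134.58,171.33), P3=(129.45,169.33); sampled at t=k/5. Machine vertices: (120.34,167.92) → (116.68,157.81) → (119.29,124.26) → (124.63,82.18) → (129.20,46.47) → (129.45,32.06). Open path.

; Generated by LaserGRBL
G21
G90
G0 X16.94 Y107.36
M4 S948
G1 X161.92 Y156.14 F869
G1 X79.54 Y33.10
G1 X16.94 Y107.36
M5
G0 X129.83 Y134.59
M4 S948
G1 X132.33 Y149.27 F869
G1 X145.38 Y156.47
G1 X159.14 Y150.76
G1 X163.26 Y136.44
G1 X154.63 Y124.30
G1 X139.75 Y123.47
G1 X129.83 Y134.59
M5
G0 X120.34 Y167.92
M4 S948
G1 X116.68 Y157.81 F869
G1 X119.29 Y124.26
G1 X124.63 Y82.18
G1 X129.20 Y46.47
G1 X129.45 Y32.06
M5
G0 X0.00 Y0.00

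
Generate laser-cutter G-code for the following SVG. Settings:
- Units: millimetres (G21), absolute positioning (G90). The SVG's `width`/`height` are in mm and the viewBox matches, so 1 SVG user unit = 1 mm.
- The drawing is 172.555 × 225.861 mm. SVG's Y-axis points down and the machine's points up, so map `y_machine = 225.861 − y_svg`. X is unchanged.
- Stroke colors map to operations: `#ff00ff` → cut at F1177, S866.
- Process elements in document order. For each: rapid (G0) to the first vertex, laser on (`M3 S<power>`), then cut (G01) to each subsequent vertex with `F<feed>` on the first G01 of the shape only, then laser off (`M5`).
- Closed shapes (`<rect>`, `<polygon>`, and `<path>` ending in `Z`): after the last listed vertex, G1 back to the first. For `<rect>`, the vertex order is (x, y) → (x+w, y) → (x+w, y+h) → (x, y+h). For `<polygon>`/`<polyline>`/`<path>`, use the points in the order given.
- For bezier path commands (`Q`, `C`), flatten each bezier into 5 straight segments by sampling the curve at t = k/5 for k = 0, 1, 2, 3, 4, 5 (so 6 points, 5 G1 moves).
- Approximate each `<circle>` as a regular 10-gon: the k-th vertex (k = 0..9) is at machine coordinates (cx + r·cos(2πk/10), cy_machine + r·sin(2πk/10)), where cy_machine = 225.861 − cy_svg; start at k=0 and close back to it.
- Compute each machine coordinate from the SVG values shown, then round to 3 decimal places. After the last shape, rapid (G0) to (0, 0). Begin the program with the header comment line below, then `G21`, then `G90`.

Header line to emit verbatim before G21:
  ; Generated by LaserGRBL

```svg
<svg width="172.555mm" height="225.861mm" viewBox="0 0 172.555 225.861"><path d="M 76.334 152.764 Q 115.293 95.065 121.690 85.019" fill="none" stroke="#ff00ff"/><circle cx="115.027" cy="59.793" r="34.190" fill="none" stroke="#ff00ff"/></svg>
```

1 u = 1 mm; y_m = 225.861 − y.

[1] `<path>` quadratic bezier, #ff00ff→cut S866 F1177: (76.334,73.097) → (90.615,94.270) → (102.291,111.632) → (111.362,125.181) → (117.829,134.917) → (121.690,140.842)

[2] `<circle>` circle, #ff00ff→cut S866 F1177: (149.217,166.068) → (142.687,186.164) → (125.592,198.585) → (104.462,198.585) → (87.367,186.164) → (80.837,166.068) → (87.367,145.972) → (104.462,133.551) → (125.592,133.551) → (142.687,145.972) → (149.217,166.068) (closed)

; Generated by LaserGRBL
G21
G90
G0 X76.334 Y73.097
M3 S866
G01 X90.615 Y94.270 F1177
G01 X102.291 Y111.632
G01 X111.362 Y125.181
G01 X117.829 Y134.917
G01 X121.690 Y140.842
M5
G0 X149.217 Y166.068
M3 S866
G01 X142.687 Y186.164 F1177
G01 X125.592 Y198.585
G01 X104.462 Y198.585
G01 X87.367 Y186.164
G01 X80.837 Y166.068
G01 X87.367 Y145.972
G01 X104.462 Y133.551
G01 X125.592 Y133.551
G01 X142.687 Y145.972
G01 X149.217 Y166.068
M5
G0 X0.000 Y0.000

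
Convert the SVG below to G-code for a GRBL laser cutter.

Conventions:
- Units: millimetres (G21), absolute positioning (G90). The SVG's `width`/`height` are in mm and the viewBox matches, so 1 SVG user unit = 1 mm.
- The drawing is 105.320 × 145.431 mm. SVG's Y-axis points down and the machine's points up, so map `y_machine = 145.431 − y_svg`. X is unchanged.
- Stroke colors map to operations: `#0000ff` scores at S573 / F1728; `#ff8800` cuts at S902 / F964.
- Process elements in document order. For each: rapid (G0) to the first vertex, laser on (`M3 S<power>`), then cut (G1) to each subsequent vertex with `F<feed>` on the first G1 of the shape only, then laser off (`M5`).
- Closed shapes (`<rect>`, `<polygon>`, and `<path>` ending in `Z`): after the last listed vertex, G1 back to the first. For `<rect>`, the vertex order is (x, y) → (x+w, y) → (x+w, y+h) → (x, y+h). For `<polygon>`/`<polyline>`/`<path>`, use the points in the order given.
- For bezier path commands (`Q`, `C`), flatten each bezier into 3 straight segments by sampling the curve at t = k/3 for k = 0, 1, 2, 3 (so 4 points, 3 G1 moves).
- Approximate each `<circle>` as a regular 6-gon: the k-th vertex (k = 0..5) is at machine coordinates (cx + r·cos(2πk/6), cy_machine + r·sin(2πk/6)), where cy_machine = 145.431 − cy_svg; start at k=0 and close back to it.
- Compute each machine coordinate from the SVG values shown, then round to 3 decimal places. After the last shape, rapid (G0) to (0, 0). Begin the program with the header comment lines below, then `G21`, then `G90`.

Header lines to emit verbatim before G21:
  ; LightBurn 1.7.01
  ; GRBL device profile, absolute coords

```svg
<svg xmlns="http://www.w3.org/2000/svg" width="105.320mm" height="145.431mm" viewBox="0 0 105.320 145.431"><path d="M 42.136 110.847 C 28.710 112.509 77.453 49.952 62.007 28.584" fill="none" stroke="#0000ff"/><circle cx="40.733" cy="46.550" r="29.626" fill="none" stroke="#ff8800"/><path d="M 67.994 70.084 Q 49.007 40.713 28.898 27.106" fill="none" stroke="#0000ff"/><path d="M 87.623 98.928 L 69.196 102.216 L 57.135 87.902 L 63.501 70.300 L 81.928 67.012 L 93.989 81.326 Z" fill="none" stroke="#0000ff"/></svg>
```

; LightBurn 1.7.01
; GRBL device profile, absolute coords
G21
G90
G0 X42.136 Y34.584
M3 S573
G1 X44.753 Y50.424 F1728
G1 X60.737 Y85.653
G1 X62.007 Y116.847
M5
G0 X70.359 Y98.881
M3 S902
G1 X55.546 Y124.538 F964
G1 X25.920 Y124.538
G1 X11.107 Y98.881
G1 X25.920 Y73.224
G1 X55.546 Y73.224
G1 X70.359 Y98.881
M5
G0 X67.994 Y75.347
M3 S573
G1 X55.211 Y93.176 F1728
G1 X42.179 Y107.502
G1 X28.898 Y118.325
M5
G0 X87.623 Y46.503
M3 S573
G1 X69.196 Y43.215 F1728
G1 X57.135 Y57.529
G1 X63.501 Y75.131
G1 X81.928 Y78.419
G1 X93.989 Y64.105
G1 X87.623 Y46.503
M5
G0 X0.000 Y0.000

viewBox `0 0 105.320 145.431` with mm width/height → 1 unit = 1 mm. Flip: y_m = 145.431 − y_svg.

**Shape 1** — `<path>` cubic bezier, stroke `#0000ff` → score (S573, F1728). Control points (SVG): P0=(42.136,110.847), P1=(28.710,112.509), P2=(77.453,49.952), P3=(62.007,28.584); sampled at t=k/3. Machine vertices: (42.136,34.584) → (44.753,50.424) → (60.737,85.653) → (62.007,116.847). Open path.

**Shape 2** — `<circle>` circle, stroke `#ff8800` → cut (S902, F964). Machine vertices: (70.359,98.881) → (55.546,124.538) → (25.920,124.538) → (11.107,98.881) → (25.920,73.224) → (55.546,73.224) → (70.359,98.881). Closed: final G1 returns to the first vertex.

**Shape 3** — `<path>` quadratic bezier, stroke `#0000ff` → score (S573, F1728). Control points (SVG): P0=(67.994,70.084), P1=(49.007,40.713), P2=(28.898,27.106); sampled at t=k/3. Machine vertices: (67.994,75.347) → (55.211,93.176) → (42.179,107.502) → (28.898,118.325). Open path.

**Shape 4** — `<path>` regular polygon, stroke `#0000ff` → score (S573, F1728). Machine vertices: (87.623,46.503) → (69.196,43.215) → (57.135,57.529) → (63.501,75.131) → (81.928,78.419) → (93.989,64.105) → (87.623,46.503). Closed: final G1 returns to the first vertex.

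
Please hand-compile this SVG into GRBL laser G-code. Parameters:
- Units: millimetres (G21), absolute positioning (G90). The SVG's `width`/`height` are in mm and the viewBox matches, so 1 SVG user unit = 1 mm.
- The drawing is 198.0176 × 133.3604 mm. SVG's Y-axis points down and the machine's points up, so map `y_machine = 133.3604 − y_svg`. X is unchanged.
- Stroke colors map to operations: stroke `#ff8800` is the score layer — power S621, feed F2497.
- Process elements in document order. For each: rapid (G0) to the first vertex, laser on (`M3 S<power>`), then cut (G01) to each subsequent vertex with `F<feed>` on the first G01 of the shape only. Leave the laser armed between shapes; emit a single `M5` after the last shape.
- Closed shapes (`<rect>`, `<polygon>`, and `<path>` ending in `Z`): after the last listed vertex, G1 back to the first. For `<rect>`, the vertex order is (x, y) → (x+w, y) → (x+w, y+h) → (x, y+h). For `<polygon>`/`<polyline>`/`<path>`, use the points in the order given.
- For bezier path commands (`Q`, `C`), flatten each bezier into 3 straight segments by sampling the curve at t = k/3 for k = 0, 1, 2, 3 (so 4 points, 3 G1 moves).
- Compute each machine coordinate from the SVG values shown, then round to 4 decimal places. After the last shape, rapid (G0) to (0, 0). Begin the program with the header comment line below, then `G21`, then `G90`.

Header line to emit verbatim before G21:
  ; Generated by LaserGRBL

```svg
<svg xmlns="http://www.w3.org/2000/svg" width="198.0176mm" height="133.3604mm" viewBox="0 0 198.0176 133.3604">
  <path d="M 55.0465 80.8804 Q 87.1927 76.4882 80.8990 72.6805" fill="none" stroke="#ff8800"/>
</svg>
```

; Generated by LaserGRBL
G21
G90
G0 X55.0465 Y52.4800
M3 S621
G01 X72.2062 Y55.3432 F2497
G01 X80.8237 Y58.0765
G01 X80.8990 Y60.6799
M5
G0 X0.0000 Y0.0000

Since the viewBox matches the mm dimensions, user units are millimetres directly. The only transform is the Y-flip y_m = 133.3604 − y_svg.

Shape 1 is a quadratic bezier drawn with `<path>`. Its stroke #ff8800 means score at S621, F2497. After flipping Y the toolpath is (55.0465,52.4800) → (72.2062,55.3432) → (80.8237,58.0765) → (80.8990,60.6799).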